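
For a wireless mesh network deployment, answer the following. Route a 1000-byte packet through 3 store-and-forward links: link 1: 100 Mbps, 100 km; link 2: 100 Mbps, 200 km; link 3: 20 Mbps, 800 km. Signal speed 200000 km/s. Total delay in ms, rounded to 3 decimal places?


Packet = 1000 bytes = 8000 bits. Store-and-forward: sum (t_trans + t_prop) per link.
Link 1: t_trans = 8000/(100*10^6) s = 0.0800 ms; t_prop = 100/200000 s = 0.5000 ms; subtotal = 0.5800 ms
Link 2: t_trans = 8000/(100*10^6) s = 0.0800 ms; t_prop = 200/200000 s = 1.0000 ms; subtotal = 1.0800 ms
Link 3: t_trans = 8000/(20*10^6) s = 0.4000 ms; t_prop = 800/200000 s = 4.0000 ms; subtotal = 4.4000 ms
End-to-end = 0.5800 + 1.0800 + 4.4000 = 6.0600 ms -> 6.060 ms (3 dp)

6.060


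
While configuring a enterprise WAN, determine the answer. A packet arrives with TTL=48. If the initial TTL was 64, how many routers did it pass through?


Given: initial TTL = 64, received TTL = 48
Hops = initial TTL - received TTL
Hops = 64 - 48 = 16

16


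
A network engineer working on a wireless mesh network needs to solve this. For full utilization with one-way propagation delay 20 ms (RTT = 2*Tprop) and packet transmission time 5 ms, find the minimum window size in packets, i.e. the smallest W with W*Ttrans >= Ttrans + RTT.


Given: Ttrans = 5 ms, RTT = 40 ms (= 2 * Tprop, Tprop = 20 ms)
Time until first ACK returns = Ttrans + RTT = 5 + 40 = 45 ms
Need W * Ttrans >= Ttrans + RTT  ->  W >= (Ttrans + RTT) / Ttrans
(Ttrans + RTT) / Ttrans = 45 / 5 = 9
W_min = ceil(9) = 9

9


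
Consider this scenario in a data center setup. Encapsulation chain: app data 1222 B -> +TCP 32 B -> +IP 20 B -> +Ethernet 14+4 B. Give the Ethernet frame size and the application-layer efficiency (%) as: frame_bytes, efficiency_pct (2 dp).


TCP segment = 1222 + 32 = 1254 B
IP packet = 1254 + 20 = 1274 B
Ethernet frame = 1274 + 14 + 4 = 1292 B
Efficiency = app / frame = 1222 / 1292 = 0.945820 = 94.5820% -> 94.58% (2 dp)

1292, 94.58


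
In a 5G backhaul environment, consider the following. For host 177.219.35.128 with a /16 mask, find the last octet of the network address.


Given: IP = 177.219.35.128, prefix = /16
Subnet mask = 255.255.0.0
Last octet of IP: 128
Last octet of mask: 0
Network last octet = 128 AND 0 = 0

0


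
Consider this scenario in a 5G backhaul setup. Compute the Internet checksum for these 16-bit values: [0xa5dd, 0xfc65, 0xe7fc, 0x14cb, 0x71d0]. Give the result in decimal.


Given words: [0xa5dd, 0xfc65, 0xe7fc, 0x14cb, 0x71d0]
Step 1: Sum all words
Raw sum = 42461 + 64613 + 59388 + 5323 + 29136 = 200921
Step 2: Fold carry: (4313 + 3) = 4316
One's complement = ~4316 & 0xFFFF = 61219

61219


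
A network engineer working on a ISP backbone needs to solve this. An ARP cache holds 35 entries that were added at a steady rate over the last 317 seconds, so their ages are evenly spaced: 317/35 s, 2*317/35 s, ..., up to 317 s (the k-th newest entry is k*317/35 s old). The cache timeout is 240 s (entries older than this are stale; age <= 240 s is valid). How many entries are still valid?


Ages are k * 317/35 s for k = 1..35 (spacing = 9.0571 s).
Entry k is valid iff k * 317/35 <= 240 iff k <= 35 * 240 / 317 = 26.4984
n_valid = floor(26.4984) = 26
(n_stale = 35 - 26 = 9)

26


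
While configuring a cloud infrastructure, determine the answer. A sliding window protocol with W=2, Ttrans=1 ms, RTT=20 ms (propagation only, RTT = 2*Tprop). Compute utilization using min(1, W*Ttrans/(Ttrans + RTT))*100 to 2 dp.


Given: W = 2, Ttrans = 1 ms, RTT = 20 ms (= 2 * Tprop, Tprop = 10 ms)
Cycle time = Ttrans + RTT = 1 + 20 = 21 ms (first packet sent until its ACK returns)
W * Ttrans = 2 * 1 = 2 ms of sending per cycle
W * Ttrans / (Ttrans + RTT) = 2 / 21 = 0.095238
U = min(1, 0.095238) = 0.095238
U% = 9.52%

9.52


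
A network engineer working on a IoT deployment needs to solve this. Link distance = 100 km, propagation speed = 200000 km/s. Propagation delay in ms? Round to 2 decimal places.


Given: distance = 100 km, speed = 200000 km/s
Delay = distance / speed = 100 / 200000 seconds
Delay in ms = 100 * 1000 / 200000
Delay = 0.5000 ms
Rounded to 2 dp = 0.50 ms

0.50


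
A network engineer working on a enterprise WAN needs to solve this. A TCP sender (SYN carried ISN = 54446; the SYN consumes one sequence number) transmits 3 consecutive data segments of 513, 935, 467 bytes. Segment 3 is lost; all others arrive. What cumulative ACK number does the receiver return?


SYN uses sequence number 54446; first data byte = ISN + 1 = 54447.
Segment 1: SEQ = 54447, len = 513 B, covers [54447, 54959]
Segment 2: SEQ = 54960, len = 935 B, covers [54960, 55894]
Segment 3: SEQ = 55895, len = 467 B, covers [55895, 56361] [LOST]
In-order data received: bytes [54447, 55894] (segments 1..2).
Segment 3 missing -> gap begins at byte 55895.
Cumulative ACK = next expected in-order byte = 54447 + 513 + 935 = 55895

55895


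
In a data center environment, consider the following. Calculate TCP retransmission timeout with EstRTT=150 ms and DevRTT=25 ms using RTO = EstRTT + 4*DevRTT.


Given: EstRTT = 150 ms, DevRTT = 25 ms
Timeout = EstRTT + 4 * DevRTT
4 * DevRTT = 4 * 25 = 100
Timeout = 150 + 100 = 250 ms

250


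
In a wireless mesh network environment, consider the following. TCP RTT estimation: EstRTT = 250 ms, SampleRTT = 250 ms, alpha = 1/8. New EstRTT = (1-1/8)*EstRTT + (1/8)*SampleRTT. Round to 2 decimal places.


Given: EstRTT = 250 ms, SampleRTT = 250 ms, alpha = 1/8
New EstRTT = (1 - alpha) * EstRTT + alpha * SampleRTT
(7/8) * 250 = 218.75
(1/8) * 250 = 31.25
New EstRTT = 218.75 + 31.25 = 250 ms -> 250.00 ms (2 dp)

250.00


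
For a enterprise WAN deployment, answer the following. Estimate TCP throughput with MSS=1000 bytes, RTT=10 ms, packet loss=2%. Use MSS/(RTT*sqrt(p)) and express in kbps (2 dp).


Given: MSS = 1000 bytes, RTT = 10 ms, loss = 2%
RTT in seconds = 10 / 1000 = 0.01
Loss rate = 2% = 0.02
sqrt(loss) = sqrt(0.02) = 0.141421356237
Throughput (bytes/s) = 1000 / (0.01 * 0.141421356237) = 707106.7812
Throughput (kbps) = 707106.7812 * 8 / 1000 = 5656.854249 -> 5656.85 kbps (2 dp)

5656.85


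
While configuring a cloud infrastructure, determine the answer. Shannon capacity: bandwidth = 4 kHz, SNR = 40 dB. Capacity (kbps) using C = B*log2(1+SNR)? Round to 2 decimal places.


Given: B = 4 kHz, SNR = 40 dB
SNR linear = 10^(40/10) = 10000
1 + SNR = 10001
log2(10001) = 13.2878566418
C = 4 * 1000 * 13.2878566418 = 53151.4266 bps
C = 53.151427 kbps -> 53.15 kbps (2 dp)

53.15


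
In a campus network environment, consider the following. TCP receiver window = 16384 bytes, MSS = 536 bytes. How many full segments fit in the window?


Given: RWND = 16384 bytes, MSS = 536 bytes
Full segments = floor(RWND / MSS)
Full segments = floor(16384 / 536)
Full segments = floor(30.5672) = 30

30


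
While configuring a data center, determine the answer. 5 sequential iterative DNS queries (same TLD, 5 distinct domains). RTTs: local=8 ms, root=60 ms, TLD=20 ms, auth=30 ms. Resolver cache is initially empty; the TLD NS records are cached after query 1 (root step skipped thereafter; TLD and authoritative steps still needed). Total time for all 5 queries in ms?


Lookup 1 (cold cache): local + root + TLD + auth = 8 + 60 + 20 + 30 = 118 ms
Lookups 2..5 (TLD NS cached -> skip root; new domain -> still ask TLD and auth): local + TLD + auth = 8 + 20 + 30 = 58 ms each
Remaining 4 lookups: 4 * 58 = 232 ms
Total = 118 + 232 = 350 ms

350


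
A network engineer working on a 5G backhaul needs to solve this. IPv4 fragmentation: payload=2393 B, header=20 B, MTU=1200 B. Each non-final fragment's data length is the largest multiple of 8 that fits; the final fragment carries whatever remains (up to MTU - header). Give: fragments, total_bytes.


Max data per non-final fragment = floor((MTU - header)/8)*8 = floor((1200 - 20)/8)*8 = floor(1180/8)*8 = 1176 B
Final fragment needs no 8-byte alignment: it can carry up to MTU - header = 1180 B
Non-final fragments needed = ceil((payload - 1180) / 1176) = ceil(1213/1176) = ceil(1.0315) = 2
Number of fragments = 2 + 1 = 3
Fragment sizes (data): 2 * 1176 B + 41 B (last, 41 <= 1180 OK)
Total bytes sent = payload + n_frags * header = 2393 + 3*20 = 2393 + 60 = 2453 B

3, 2453


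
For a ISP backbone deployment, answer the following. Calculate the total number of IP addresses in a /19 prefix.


Given: CIDR prefix /19
Host bits = 32 - 19 = 13
Total addresses = 2^13 = 8192

8192


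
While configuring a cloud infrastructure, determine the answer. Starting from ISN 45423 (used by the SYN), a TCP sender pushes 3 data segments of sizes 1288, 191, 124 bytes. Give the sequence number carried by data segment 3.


The SYN occupies sequence number ISN = 45423, so the first data byte is ISN + 1 = 45424.
SEQ of data segment i = (ISN + 1) + sum of payload sizes of segments 1..i-1.
Segment 1: SEQ = 45424, payload = 1288 bytes
Segment 2: SEQ = 46712, payload = 191 bytes
Segment 3: SEQ = 46903, payload = 124 bytes
SEQ of segment 3 = 45424 + 1288 + 191 = 46903

46903


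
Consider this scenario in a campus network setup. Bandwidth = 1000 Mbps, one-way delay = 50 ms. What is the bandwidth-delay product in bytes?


Given: bandwidth = 1000 Mbps, delay = 50 ms
BDP in bits = 1000 * 10^6 * 50 / 1000
BDP in bits = 50000000
BDP in bytes = 50000000 / 8 = 6250000

6250000


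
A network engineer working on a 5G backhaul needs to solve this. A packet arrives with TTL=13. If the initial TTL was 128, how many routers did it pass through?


Given: initial TTL = 128, received TTL = 13
Hops = initial TTL - received TTL
Hops = 128 - 13 = 115

115


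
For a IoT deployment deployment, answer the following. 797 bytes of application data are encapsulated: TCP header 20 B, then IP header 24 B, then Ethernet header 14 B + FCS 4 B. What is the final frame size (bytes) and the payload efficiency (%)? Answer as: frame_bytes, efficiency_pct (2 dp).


TCP segment = 797 + 20 = 817 B
IP packet = 817 + 24 = 841 B
Ethernet frame = 841 + 14 + 4 = 859 B
Efficiency = app / frame = 797 / 859 = 0.927823 = 92.7823% -> 92.78% (2 dp)

859, 92.78


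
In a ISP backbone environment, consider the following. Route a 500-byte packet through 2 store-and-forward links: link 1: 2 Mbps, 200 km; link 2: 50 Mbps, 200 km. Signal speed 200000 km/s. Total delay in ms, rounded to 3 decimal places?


Packet = 500 bytes = 4000 bits. Store-and-forward: sum (t_trans + t_prop) per link.
Link 1: t_trans = 4000/(2*10^6) s = 2.0000 ms; t_prop = 200/200000 s = 1.0000 ms; subtotal = 3.0000 ms
Link 2: t_trans = 4000/(50*10^6) s = 0.0800 ms; t_prop = 200/200000 s = 1.0000 ms; subtotal = 1.0800 ms
End-to-end = 3.0000 + 1.0800 = 4.0800 ms -> 4.080 ms (3 dp)

4.080


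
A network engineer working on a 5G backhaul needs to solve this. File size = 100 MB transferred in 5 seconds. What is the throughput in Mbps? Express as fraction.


Given: file = 100 MB, time = 5 s
File in Mb = 100 * 8 = 800 Mb
Throughput = 800 / 5 Mbps
Throughput = 160 Mbps

160


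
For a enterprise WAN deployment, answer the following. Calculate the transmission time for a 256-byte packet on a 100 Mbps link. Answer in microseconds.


Given: packet = 256 bytes, bandwidth = 100 Mbps
Packet in bits = 256 * 8 = 2048 bits
Bandwidth = 100 * 10^6 = 100000000 bps
Time = 2048 / 100000000 seconds
Time in us = 2048 * 10^6 / 100000000 = 20.48

20.48


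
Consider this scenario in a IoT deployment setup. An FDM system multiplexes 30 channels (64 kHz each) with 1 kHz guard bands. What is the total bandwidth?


Given: 30 channels, 64 kHz each, guard = 1 kHz
Channel bandwidth = 30 * 64 = 1920 kHz
Guard bands = 29 gaps * 1 kHz = 29 kHz
Total = 1920 + 29 = 1949 kHz

1949


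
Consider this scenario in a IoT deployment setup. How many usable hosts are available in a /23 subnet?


Given: subnet mask /23
Host bits = 32 - 23 = 9
Total addresses = 2^9 = 512
Usable hosts = 512 - 2 (network + broadcast) = 510

510


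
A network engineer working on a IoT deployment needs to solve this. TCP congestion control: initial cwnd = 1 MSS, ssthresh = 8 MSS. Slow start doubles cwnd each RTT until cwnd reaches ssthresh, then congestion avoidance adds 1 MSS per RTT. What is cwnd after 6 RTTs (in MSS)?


RTT 0: cwnd = 1 MSS (initial)
RTT 1: cwnd = 2 MSS (slow start, doubled)
RTT 2: cwnd = 4 MSS (slow start, doubled)
RTT 3: cwnd = 8 MSS (slow start, doubled)
RTT 4: cwnd = 9 MSS (congestion avoidance, +1)
RTT 5: cwnd = 10 MSS (congestion avoidance, +1)
RTT 6: cwnd = 11 MSS (congestion avoidance, +1)

11


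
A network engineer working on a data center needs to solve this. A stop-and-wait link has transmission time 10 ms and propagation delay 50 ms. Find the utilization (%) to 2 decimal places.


Given: Ttrans = 10 ms, Tprop = 50 ms
RTT = 2 * Tprop = 2 * 50 = 100 ms
U = Ttrans / (Ttrans + RTT)
U = 10 / (10 + 100)
U = 10 / 110 = 0.090909
U% = 9.09%

9.09


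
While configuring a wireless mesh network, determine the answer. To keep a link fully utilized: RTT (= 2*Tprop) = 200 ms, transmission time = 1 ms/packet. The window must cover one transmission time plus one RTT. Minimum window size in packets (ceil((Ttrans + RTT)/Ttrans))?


Given: Ttrans = 1 ms, RTT = 200 ms (= 2 * Tprop, Tprop = 100 ms)
Time until first ACK returns = Ttrans + RTT = 1 + 200 = 201 ms
Need W * Ttrans >= Ttrans + RTT  ->  W >= (Ttrans + RTT) / Ttrans
(Ttrans + RTT) / Ttrans = 201 / 1 = 201
W_min = ceil(201) = 201

201


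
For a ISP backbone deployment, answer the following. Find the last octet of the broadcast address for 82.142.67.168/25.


Given: IP = 82.142.67.168, prefix = /25
Host bits = 32 - 25 = 7
Network last octet = 168 AND mask = 128
Host part size = 2^7 - 1 = 127
Broadcast last octet = 128 OR 127 = 255

255


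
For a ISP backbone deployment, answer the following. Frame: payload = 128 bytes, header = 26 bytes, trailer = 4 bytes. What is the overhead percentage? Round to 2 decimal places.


Given: payload = 128 B, header = 26 B, trailer = 4 B
Overhead bytes = header + trailer = 26 + 4 = 30
Total frame = payload + overhead = 128 + 30 = 158
Overhead % = 30 / 158 * 100 = 18.9873% -> 18.99% (2 dp)

18.99


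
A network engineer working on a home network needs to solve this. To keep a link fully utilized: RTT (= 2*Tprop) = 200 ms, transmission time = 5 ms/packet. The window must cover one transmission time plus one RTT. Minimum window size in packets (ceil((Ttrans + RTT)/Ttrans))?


Given: Ttrans = 5 ms, RTT = 200 ms (= 2 * Tprop, Tprop = 100 ms)
Time until first ACK returns = Ttrans + RTT = 5 + 200 = 205 ms
Need W * Ttrans >= Ttrans + RTT  ->  W >= (Ttrans + RTT) / Ttrans
(Ttrans + RTT) / Ttrans = 205 / 5 = 41
W_min = ceil(41) = 41

41


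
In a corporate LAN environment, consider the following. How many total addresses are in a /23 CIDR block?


Given: CIDR prefix /23
Host bits = 32 - 23 = 9
Total addresses = 2^9 = 512

512


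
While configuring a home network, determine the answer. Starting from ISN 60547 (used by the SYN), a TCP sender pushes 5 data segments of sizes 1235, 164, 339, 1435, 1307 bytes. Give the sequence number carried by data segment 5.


The SYN occupies sequence number ISN = 60547, so the first data byte is ISN + 1 = 60548.
SEQ of data segment i = (ISN + 1) + sum of payload sizes of segments 1..i-1.
Segment 1: SEQ = 60548, payload = 1235 bytes
Segment 2: SEQ = 61783, payload = 164 bytes
Segment 3: SEQ = 61947, payload = 339 bytes
Segment 4: SEQ = 62286, payload = 1435 bytes
Segment 5: SEQ = 63721, payload = 1307 bytes
SEQ of segment 5 = 60548 + 1235 + 164 + 339 + 1435 = 63721

63721


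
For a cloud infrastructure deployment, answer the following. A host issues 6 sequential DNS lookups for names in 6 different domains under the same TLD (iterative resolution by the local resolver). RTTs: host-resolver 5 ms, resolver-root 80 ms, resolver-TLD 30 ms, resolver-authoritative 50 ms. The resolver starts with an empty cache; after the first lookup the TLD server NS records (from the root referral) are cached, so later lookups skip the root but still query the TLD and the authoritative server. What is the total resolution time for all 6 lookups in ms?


Lookup 1 (cold cache): local + root + TLD + auth = 5 + 80 + 30 + 50 = 165 ms
Lookups 2..6 (TLD NS cached -> skip root; new domain -> still ask TLD and auth): local + TLD + auth = 5 + 30 + 50 = 85 ms each
Remaining 5 lookups: 5 * 85 = 425 ms
Total = 165 + 425 = 590 ms

590


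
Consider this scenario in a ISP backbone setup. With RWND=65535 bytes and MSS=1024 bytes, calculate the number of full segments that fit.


Given: RWND = 65535 bytes, MSS = 1024 bytes
Full segments = floor(RWND / MSS)
Full segments = floor(65535 / 1024)
Full segments = floor(63.999) = 63

63


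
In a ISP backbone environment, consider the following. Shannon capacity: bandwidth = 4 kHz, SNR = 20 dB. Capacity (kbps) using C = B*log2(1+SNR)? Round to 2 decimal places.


Given: B = 4 kHz, SNR = 20 dB
SNR linear = 10^(20/10) = 100
1 + SNR = 101
log2(101) = 6.6582114828
C = 4 * 1000 * 6.6582114828 = 26632.8459 bps
C = 26.632846 kbps -> 26.63 kbps (2 dp)

26.63


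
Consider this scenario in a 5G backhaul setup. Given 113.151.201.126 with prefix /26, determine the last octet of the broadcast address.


Given: IP = 113.151.201.126, prefix = /26
Host bits = 32 - 26 = 6
Network last octet = 126 AND mask = 64
Host part size = 2^6 - 1 = 63
Broadcast last octet = 64 OR 63 = 127

127


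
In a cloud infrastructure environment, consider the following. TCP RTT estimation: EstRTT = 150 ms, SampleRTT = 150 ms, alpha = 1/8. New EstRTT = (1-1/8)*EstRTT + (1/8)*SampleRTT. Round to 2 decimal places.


Given: EstRTT = 150 ms, SampleRTT = 150 ms, alpha = 1/8
New EstRTT = (1 - alpha) * EstRTT + alpha * SampleRTT
(7/8) * 150 = 131.25
(1/8) * 150 = 18.75
New EstRTT = 131.25 + 18.75 = 150 ms -> 150.00 ms (2 dp)

150.00


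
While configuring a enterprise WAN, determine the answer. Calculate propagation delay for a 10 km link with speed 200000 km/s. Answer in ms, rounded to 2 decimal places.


Given: distance = 10 km, speed = 200000 km/s
Delay = distance / speed = 10 / 200000 seconds
Delay in ms = 10 * 1000 / 200000
Delay = 0.0500 ms
Rounded to 2 dp = 0.05 ms

0.05


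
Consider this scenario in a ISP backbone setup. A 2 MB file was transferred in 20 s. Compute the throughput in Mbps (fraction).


Given: file = 2 MB, time = 20 s
File in Mb = 2 * 8 = 16 Mb
Throughput = 16 / 20 Mbps
Throughput = 4/5 Mbps

4/5


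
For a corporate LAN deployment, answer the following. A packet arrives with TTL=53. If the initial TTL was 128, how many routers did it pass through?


Given: initial TTL = 128, received TTL = 53
Hops = initial TTL - received TTL
Hops = 128 - 53 = 75

75


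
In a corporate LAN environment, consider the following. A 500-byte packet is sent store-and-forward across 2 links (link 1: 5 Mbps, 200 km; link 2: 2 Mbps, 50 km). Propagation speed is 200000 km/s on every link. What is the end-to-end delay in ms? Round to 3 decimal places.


Packet = 500 bytes = 4000 bits. Store-and-forward: sum (t_trans + t_prop) per link.
Link 1: t_trans = 4000/(5*10^6) s = 0.8000 ms; t_prop = 200/200000 s = 1.0000 ms; subtotal = 1.8000 ms
Link 2: t_trans = 4000/(2*10^6) s = 2.0000 ms; t_prop = 50/200000 s = 0.2500 ms; subtotal = 2.2500 ms
End-to-end = 1.8000 + 2.2500 = 4.0500 ms -> 4.050 ms (3 dp)

4.050


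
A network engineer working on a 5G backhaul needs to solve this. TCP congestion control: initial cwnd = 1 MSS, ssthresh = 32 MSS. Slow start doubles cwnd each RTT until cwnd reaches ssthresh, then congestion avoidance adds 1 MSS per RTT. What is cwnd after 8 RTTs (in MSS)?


RTT 0: cwnd = 1 MSS (initial)
RTT 1: cwnd = 2 MSS (slow start, doubled)
RTT 2: cwnd = 4 MSS (slow start, doubled)
RTT 3: cwnd = 8 MSS (slow start, doubled)
RTT 4: cwnd = 16 MSS (slow start, doubled)
RTT 5: cwnd = 32 MSS (slow start, doubled)
RTT 6: cwnd = 33 MSS (congestion avoidance, +1)
RTT 7: cwnd = 34 MSS (congestion avoidance, +1)
RTT 8: cwnd = 35 MSS (congestion avoidance, +1)

35


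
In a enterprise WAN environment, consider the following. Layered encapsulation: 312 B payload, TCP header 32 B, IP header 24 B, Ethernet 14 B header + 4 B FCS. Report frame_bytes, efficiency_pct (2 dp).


TCP segment = 312 + 32 = 344 B
IP packet = 344 + 24 = 368 B
Ethernet frame = 368 + 14 + 4 = 386 B
Efficiency = app / frame = 312 / 386 = 0.808290 = 80.8290% -> 80.83% (2 dp)

386, 80.83


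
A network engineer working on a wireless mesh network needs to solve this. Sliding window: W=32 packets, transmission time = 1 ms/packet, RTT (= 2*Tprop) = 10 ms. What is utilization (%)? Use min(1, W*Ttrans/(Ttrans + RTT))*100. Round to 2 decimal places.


Given: W = 32, Ttrans = 1 ms, RTT = 10 ms (= 2 * Tprop, Tprop = 5 ms)
Cycle time = Ttrans + RTT = 1 + 10 = 11 ms (first packet sent until its ACK returns)
W * Ttrans = 32 * 1 = 32 ms of sending per cycle
W * Ttrans / (Ttrans + RTT) = 32 / 11 = 2.909091
U = min(1, 2.909091) = 1.000000
U% = 100.00%

100.00


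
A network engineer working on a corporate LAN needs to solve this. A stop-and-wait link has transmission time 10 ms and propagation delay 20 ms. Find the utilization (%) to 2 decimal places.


Given: Ttrans = 10 ms, Tprop = 20 ms
RTT = 2 * Tprop = 2 * 20 = 40 ms
U = Ttrans / (Ttrans + RTT)
U = 10 / (10 + 40)
U = 10 / 50 = 0.2
U% = 20.00%

20.00


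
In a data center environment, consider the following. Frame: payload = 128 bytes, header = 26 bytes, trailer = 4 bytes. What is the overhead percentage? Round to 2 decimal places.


Given: payload = 128 B, header = 26 B, trailer = 4 B
Overhead bytes = header + trailer = 26 + 4 = 30
Total frame = payload + overhead = 128 + 30 = 158
Overhead % = 30 / 158 * 100 = 18.9873% -> 18.99% (2 dp)

18.99


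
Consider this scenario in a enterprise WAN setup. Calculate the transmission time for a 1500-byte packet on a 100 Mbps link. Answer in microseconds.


Given: packet = 1500 bytes, bandwidth = 100 Mbps
Packet in bits = 1500 * 8 = 12000 bits
Bandwidth = 100 * 10^6 = 100000000 bps
Time = 12000 / 100000000 seconds
Time in us = 12000 * 10^6 / 100000000 = 120

120


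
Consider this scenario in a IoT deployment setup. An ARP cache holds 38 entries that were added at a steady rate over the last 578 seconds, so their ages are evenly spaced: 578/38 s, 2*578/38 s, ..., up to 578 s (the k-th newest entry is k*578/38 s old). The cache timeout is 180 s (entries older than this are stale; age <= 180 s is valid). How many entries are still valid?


Ages are k * 578/38 s for k = 1..38 (spacing = 15.2105 s).
Entry k is valid iff k * 578/38 <= 180 iff k <= 38 * 180 / 578 = 11.8339
n_valid = floor(11.8339) = 11
(n_stale = 38 - 11 = 27)

11


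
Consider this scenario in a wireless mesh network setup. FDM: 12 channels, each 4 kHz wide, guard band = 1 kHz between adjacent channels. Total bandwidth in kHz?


Given: 12 channels, 4 kHz each, guard = 1 kHz
Channel bandwidth = 12 * 4 = 48 kHz
Guard bands = 11 gaps * 1 kHz = 11 kHz
Total = 48 + 11 = 59 kHz

59


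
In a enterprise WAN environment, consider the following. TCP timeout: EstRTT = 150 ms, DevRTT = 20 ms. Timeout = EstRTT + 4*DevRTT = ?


Given: EstRTT = 150 ms, DevRTT = 20 ms
Timeout = EstRTT + 4 * DevRTT
4 * DevRTT = 4 * 20 = 80
Timeout = 150 + 80 = 230 ms

230


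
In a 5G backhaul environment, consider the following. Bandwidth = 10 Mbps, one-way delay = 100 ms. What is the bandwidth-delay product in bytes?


Given: bandwidth = 10 Mbps, delay = 100 ms
BDP in bits = 10 * 10^6 * 100 / 1000
BDP in bits = 1000000
BDP in bytes = 1000000 / 8 = 125000

125000


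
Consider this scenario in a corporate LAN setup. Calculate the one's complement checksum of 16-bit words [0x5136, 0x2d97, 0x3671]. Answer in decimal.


Given words: [0x5136, 0x2d97, 0x3671]
Step 1: Sum all words
Raw sum = 20790 + 11671 + 13937 = 46398
One's complement = ~46398 & 0xFFFF = 19137

19137


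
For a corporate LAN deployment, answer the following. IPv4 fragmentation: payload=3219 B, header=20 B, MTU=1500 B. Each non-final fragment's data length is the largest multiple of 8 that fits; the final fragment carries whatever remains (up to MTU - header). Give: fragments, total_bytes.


Max data per non-final fragment = floor((MTU - header)/8)*8 = floor((1500 - 20)/8)*8 = floor(1480/8)*8 = 1480 B
Final fragment needs no 8-byte alignment: it can carry up to MTU - header = 1480 B
Non-final fragments needed = ceil((payload - 1480) / 1480) = ceil(1739/1480) = ceil(1.1750) = 2
Number of fragments = 2 + 1 = 3
Fragment sizes (data): 2 * 1480 B + 259 B (last, 259 <= 1480 OK)
Total bytes sent = payload + n_frags * header = 3219 + 3*20 = 3219 + 60 = 3279 B

3, 3279


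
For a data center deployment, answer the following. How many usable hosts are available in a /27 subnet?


Given: subnet mask /27
Host bits = 32 - 27 = 5
Total addresses = 2^5 = 32
Usable hosts = 32 - 2 (network + broadcast) = 30

30


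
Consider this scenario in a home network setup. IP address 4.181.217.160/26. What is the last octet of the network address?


Given: IP = 4.181.217.160, prefix = /26
Subnet mask = 255.255.255.192
Last octet of IP: 160
Last octet of mask: 192
Network last octet = 160 AND 192 = 128

128


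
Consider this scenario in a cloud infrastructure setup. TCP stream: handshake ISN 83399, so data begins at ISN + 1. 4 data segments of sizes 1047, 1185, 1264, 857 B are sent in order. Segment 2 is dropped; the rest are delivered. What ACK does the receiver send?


SYN uses sequence number 83399; first data byte = ISN + 1 = 83400.
Segment 1: SEQ = 83400, len = 1047 B, covers [83400, 84446]
Segment 2: SEQ = 84447, len = 1185 B, covers [84447, 85631] [LOST]
Segment 3: SEQ = 85632, len = 1264 B, covers [85632, 86895]
Segment 4: SEQ = 86896, len = 857 B, covers [86896, 87752]
In-order data received: bytes [83400, 84446] (segments 1..1).
Segment 2 missing -> gap begins at byte 84447; later segments buffered out of order.
Cumulative ACK = next expected in-order byte = 83400 + 1047 = 84447

84447


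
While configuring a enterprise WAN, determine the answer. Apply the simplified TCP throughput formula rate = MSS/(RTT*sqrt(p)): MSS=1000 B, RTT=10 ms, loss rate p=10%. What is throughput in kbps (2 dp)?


Given: MSS = 1000 bytes, RTT = 10 ms, loss = 10%
RTT in seconds = 10 / 1000 = 0.01
Loss rate = 10% = 0.1
sqrt(loss) = sqrt(0.1) = 0.316227766017
Throughput (bytes/s) = 1000 / (0.01 * 0.316227766017) = 316227.7660
Throughput (kbps) = 316227.7660 * 8 / 1000 = 2529.822128 -> 2529.82 kbps (2 dp)

2529.82


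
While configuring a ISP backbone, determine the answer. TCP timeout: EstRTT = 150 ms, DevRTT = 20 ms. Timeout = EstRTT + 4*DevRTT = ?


Given: EstRTT = 150 ms, DevRTT = 20 ms
Timeout = EstRTT + 4 * DevRTT
4 * DevRTT = 4 * 20 = 80
Timeout = 150 + 80 = 230 ms

230


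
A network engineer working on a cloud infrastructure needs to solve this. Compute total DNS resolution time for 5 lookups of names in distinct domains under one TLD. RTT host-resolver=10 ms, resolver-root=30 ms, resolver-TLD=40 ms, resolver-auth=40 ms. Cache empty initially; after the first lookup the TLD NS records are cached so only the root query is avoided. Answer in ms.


Lookup 1 (cold cache): local + root + TLD + auth = 10 + 30 + 40 + 40 = 120 ms
Lookups 2..5 (TLD NS cached -> skip root; new domain -> still ask TLD and auth): local + TLD + auth = 10 + 40 + 40 = 90 ms each
Remaining 4 lookups: 4 * 90 = 360 ms
Total = 120 + 360 = 480 ms

480


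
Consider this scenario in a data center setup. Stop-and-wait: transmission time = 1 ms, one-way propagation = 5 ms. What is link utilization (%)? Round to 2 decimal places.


Given: Ttrans = 1 ms, Tprop = 5 ms
RTT = 2 * Tprop = 2 * 5 = 10 ms
U = Ttrans / (Ttrans + RTT)
U = 1 / (1 + 10)
U = 1 / 11 = 0.090909
U% = 9.09%

9.09


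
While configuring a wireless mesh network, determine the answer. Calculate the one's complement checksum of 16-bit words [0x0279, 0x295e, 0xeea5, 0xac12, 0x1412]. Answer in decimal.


Given words: [0x0279, 0x295e, 0xeea5, 0xac12, 0x1412]
Step 1: Sum all words
Raw sum = 633 + 10590 + 61093 + 44050 + 5138 = 121504
Step 2: Fold carry: (55968 + 1) = 55969
One's complement = ~55969 & 0xFFFF = 9566

9566


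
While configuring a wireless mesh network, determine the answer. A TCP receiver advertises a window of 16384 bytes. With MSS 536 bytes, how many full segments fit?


Given: RWND = 16384 bytes, MSS = 536 bytes
Full segments = floor(RWND / MSS)
Full segments = floor(16384 / 536)
Full segments = floor(30.5672) = 30

30


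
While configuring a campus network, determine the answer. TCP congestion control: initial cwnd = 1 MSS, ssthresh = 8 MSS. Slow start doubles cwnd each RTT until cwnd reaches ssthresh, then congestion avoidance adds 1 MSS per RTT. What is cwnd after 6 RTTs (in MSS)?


RTT 0: cwnd = 1 MSS (initial)
RTT 1: cwnd = 2 MSS (slow start, doubled)
RTT 2: cwnd = 4 MSS (slow start, doubled)
RTT 3: cwnd = 8 MSS (slow start, doubled)
RTT 4: cwnd = 9 MSS (congestion avoidance, +1)
RTT 5: cwnd = 10 MSS (congestion avoidance, +1)
RTT 6: cwnd = 11 MSS (congestion avoidance, +1)

11


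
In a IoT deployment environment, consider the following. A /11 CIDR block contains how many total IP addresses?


Given: CIDR prefix /11
Host bits = 32 - 11 = 21
Total addresses = 2^21 = 2097152

2097152


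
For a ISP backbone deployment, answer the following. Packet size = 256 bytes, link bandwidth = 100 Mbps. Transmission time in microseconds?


Given: packet = 256 bytes, bandwidth = 100 Mbps
Packet in bits = 256 * 8 = 2048 bits
Bandwidth = 100 * 10^6 = 100000000 bps
Time = 2048 / 100000000 seconds
Time in us = 2048 * 10^6 / 100000000 = 20.48

20.48


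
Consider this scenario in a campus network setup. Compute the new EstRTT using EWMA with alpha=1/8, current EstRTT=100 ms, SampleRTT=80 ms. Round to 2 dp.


Given: EstRTT = 100 ms, SampleRTT = 80 ms, alpha = 1/8
New EstRTT = (1 - alpha) * EstRTT + alpha * SampleRTT
(7/8) * 100 = 87.5
(1/8) * 80 = 10
New EstRTT = 87.5 + 10 = 97.5 ms -> 97.50 ms (2 dp)

97.50


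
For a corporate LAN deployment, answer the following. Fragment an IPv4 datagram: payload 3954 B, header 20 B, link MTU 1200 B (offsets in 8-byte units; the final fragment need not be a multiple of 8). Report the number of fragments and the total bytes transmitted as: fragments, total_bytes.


Max data per non-final fragment = floor((MTU - header)/8)*8 = floor((1200 - 20)/8)*8 = floor(1180/8)*8 = 1176 B
Final fragment needs no 8-byte alignment: it can carry up to MTU - header = 1180 B
Non-final fragments needed = ceil((payload - 1180) / 1176) = ceil(2774/1176) = ceil(2.3588) = 3
Number of fragments = 3 + 1 = 4
Fragment sizes (data): 3 * 1176 B + 426 B (last, 426 <= 1180 OK)
Total bytes sent = payload + n_frags * header = 3954 + 4*20 = 3954 + 80 = 4034 B

4, 4034


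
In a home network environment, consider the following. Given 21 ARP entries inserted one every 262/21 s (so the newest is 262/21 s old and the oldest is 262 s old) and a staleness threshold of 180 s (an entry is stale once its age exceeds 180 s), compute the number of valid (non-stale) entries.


Ages are k * 262/21 s for k = 1..21 (spacing = 12.4762 s).
Entry k is valid iff k * 262/21 <= 180 iff k <= 21 * 180 / 262 = 14.4275
n_valid = floor(14.4275) = 14
(n_stale = 21 - 14 = 7)

14


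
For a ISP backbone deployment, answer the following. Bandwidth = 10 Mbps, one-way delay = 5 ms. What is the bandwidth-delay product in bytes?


Given: bandwidth = 10 Mbps, delay = 5 ms
BDP in bits = 10 * 10^6 * 5 / 1000
BDP in bits = 50000
BDP in bytes = 50000 / 8 = 6250

6250


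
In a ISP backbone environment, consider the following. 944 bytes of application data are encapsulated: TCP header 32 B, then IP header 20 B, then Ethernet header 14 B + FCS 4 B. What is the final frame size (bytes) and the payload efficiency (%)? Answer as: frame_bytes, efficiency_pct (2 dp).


TCP segment = 944 + 32 = 976 B
IP packet = 976 + 20 = 996 B
Ethernet frame = 996 + 14 + 4 = 1014 B
Efficiency = app / frame = 944 / 1014 = 0.930966 = 93.0966% -> 93.10% (2 dp)

1014, 93.10


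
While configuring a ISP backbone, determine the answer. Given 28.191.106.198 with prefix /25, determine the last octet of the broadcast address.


Given: IP = 28.191.106.198, prefix = /25
Host bits = 32 - 25 = 7
Network last octet = 198 AND mask = 128
Host part size = 2^7 - 1 = 127
Broadcast last octet = 128 OR 127 = 255

255


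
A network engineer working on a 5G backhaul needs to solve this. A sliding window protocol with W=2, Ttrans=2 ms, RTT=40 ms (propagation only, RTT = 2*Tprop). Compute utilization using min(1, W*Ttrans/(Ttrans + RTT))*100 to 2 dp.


Given: W = 2, Ttrans = 2 ms, RTT = 40 ms (= 2 * Tprop, Tprop = 20 ms)
Cycle time = Ttrans + RTT = 2 + 40 = 42 ms (first packet sent until its ACK returns)
W * Ttrans = 2 * 2 = 4 ms of sending per cycle
W * Ttrans / (Ttrans + RTT) = 4 / 42 = 0.095238
U = min(1, 0.095238) = 0.095238
U% = 9.52%

9.52


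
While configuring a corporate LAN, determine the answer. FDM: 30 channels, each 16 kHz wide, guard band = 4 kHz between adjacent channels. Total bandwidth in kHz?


Given: 30 channels, 16 kHz each, guard = 4 kHz
Channel bandwidth = 30 * 16 = 480 kHz
Guard bands = 29 gaps * 4 kHz = 116 kHz
Total = 480 + 116 = 596 kHz

596


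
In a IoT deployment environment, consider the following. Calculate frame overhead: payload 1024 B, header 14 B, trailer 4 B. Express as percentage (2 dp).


Given: payload = 1024 B, header = 14 B, trailer = 4 B
Overhead bytes = header + trailer = 14 + 4 = 18
Total frame = payload + overhead = 1024 + 18 = 1042
Overhead % = 18 / 1042 * 100 = 1.7274% -> 1.73% (2 dp)

1.73


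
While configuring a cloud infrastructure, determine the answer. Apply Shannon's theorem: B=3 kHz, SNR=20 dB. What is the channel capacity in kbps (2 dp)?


Given: B = 3 kHz, SNR = 20 dB
SNR linear = 10^(20/10) = 100
1 + SNR = 101
log2(101) = 6.6582114828
C = 3 * 1000 * 6.6582114828 = 19974.6344 bps
C = 19.974634 kbps -> 19.97 kbps (2 dp)

19.97


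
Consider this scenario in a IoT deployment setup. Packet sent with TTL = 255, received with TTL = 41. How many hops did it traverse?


Given: initial TTL = 255, received TTL = 41
Hops = initial TTL - received TTL
Hops = 255 - 41 = 214

214


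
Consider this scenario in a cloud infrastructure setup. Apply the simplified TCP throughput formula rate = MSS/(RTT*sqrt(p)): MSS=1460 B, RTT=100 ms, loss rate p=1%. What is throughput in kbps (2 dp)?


Given: MSS = 1460 bytes, RTT = 100 ms, loss = 1%
RTT in seconds = 100 / 1000 = 0.1
Loss rate = 1% = 0.01
sqrt(loss) = sqrt(0.01) = 0.1
Throughput (bytes/s) = 1460 / (0.1 * 0.1) = 146000.0000
Throughput (kbps) = 146000.0000 * 8 / 1000 = 1168.000000 -> 1168.00 kbps (2 dp)

1168.00


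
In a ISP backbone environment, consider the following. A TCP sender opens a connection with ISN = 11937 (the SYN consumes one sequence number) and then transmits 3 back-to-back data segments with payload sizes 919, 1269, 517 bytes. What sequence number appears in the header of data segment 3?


The SYN occupies sequence number ISN = 11937, so the first data byte is ISN + 1 = 11938.
SEQ of data segment i = (ISN + 1) + sum of payload sizes of segments 1..i-1.
Segment 1: SEQ = 11938, payload = 919 bytes
Segment 2: SEQ = 12857, payload = 1269 bytes
Segment 3: SEQ = 14126, payload = 517 bytes
SEQ of segment 3 = 11938 + 919 + 1269 = 14126

14126


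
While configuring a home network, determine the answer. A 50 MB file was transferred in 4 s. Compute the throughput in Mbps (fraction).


Given: file = 50 MB, time = 4 s
File in Mb = 50 * 8 = 400 Mb
Throughput = 400 / 4 Mbps
Throughput = 100 Mbps

100


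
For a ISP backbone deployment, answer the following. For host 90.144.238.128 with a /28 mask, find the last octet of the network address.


Given: IP = 90.144.238.128, prefix = /28
Subnet mask = 255.255.255.240
Last octet of IP: 128
Last octet of mask: 240
Network last octet = 128 AND 240 = 128

128


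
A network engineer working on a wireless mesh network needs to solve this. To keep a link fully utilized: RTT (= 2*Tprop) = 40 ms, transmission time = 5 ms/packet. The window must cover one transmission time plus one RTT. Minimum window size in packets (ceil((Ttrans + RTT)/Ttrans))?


Given: Ttrans = 5 ms, RTT = 40 ms (= 2 * Tprop, Tprop = 20 ms)
Time until first ACK returns = Ttrans + RTT = 5 + 40 = 45 ms
Need W * Ttrans >= Ttrans + RTT  ->  W >= (Ttrans + RTT) / Ttrans
(Ttrans + RTT) / Ttrans = 45 / 5 = 9
W_min = ceil(9) = 9

9


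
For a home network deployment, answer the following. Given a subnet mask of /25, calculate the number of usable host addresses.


Given: subnet mask /25
Host bits = 32 - 25 = 7
Total addresses = 2^7 = 128
Usable hosts = 128 - 2 (network + broadcast) = 126

126


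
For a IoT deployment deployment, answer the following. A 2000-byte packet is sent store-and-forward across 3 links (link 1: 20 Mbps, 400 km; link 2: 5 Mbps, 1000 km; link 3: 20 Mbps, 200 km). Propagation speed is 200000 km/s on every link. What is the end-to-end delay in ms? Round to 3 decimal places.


Packet = 2000 bytes = 16000 bits. Store-and-forward: sum (t_trans + t_prop) per link.
Link 1: t_trans = 16000/(20*10^6) s = 0.8000 ms; t_prop = 400/200000 s = 2.0000 ms; subtotal = 2.8000 ms
Link 2: t_trans = 16000/(5*10^6) s = 3.2000 ms; t_prop = 1000/200000 s = 5.0000 ms; subtotal = 8.2000 ms
Link 3: t_trans = 16000/(20*10^6) s = 0.8000 ms; t_prop = 200/200000 s = 1.0000 ms; subtotal = 1.8000 ms
End-to-end = 2.8000 + 8.2000 + 1.8000 = 12.8000 ms -> 12.800 ms (3 dp)

12.800


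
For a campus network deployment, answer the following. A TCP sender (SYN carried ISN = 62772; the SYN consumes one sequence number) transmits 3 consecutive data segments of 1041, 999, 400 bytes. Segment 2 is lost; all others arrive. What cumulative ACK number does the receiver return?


SYN uses sequence number 62772; first data byte = ISN + 1 = 62773.
Segment 1: SEQ = 62773, len = 1041 B, covers [62773, 63813]
Segment 2: SEQ = 63814, len = 999 B, covers [63814, 64812] [LOST]
Segment 3: SEQ = 64813, len = 400 B, covers [64813, 65212]
In-order data received: bytes [62773, 63813] (segments 1..1).
Segment 2 missing -> gap begins at byte 63814; later segments buffered out of order.
Cumulative ACK = next expected in-order byte = 62773 + 1041 = 63814

63814


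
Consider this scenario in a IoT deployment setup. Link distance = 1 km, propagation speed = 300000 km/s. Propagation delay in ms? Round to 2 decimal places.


Given: distance = 1 km, speed = 300000 km/s
Delay = distance / speed = 1 / 300000 seconds
Delay in ms = 1 * 1000 / 300000
Delay = 0.0033 ms
Rounded to 2 dp = 0.00 ms

0.00


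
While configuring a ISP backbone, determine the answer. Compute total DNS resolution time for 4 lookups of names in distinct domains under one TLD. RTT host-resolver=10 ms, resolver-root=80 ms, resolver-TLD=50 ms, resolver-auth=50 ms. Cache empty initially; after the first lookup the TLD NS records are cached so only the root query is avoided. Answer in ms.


Lookup 1 (cold cache): local + root + TLD + auth = 10 + 80 + 50 + 50 = 190 ms
Lookups 2..4 (TLD NS cached -> skip root; new domain -> still ask TLD and auth): local + TLD + auth = 10 + 50 + 50 = 110 ms each
Remaining 3 lookups: 3 * 110 = 330 ms
Total = 190 + 330 = 520 ms

520


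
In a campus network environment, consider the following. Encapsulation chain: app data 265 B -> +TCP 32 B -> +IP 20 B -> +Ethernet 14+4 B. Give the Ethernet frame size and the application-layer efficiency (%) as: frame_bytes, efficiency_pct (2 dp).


TCP segment = 265 + 32 = 297 B
IP packet = 297 + 20 = 317 B
Ethernet frame = 317 + 14 + 4 = 335 B
Efficiency = app / frame = 265 / 335 = 0.791045 = 79.1045% -> 79.10% (2 dp)

335, 79.10


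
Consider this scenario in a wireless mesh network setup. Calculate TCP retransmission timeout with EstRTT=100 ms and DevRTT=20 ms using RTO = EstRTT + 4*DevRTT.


Given: EstRTT = 100 ms, DevRTT = 20 ms
Timeout = EstRTT + 4 * DevRTT
4 * DevRTT = 4 * 20 = 80
Timeout = 100 + 80 = 180 ms

180
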